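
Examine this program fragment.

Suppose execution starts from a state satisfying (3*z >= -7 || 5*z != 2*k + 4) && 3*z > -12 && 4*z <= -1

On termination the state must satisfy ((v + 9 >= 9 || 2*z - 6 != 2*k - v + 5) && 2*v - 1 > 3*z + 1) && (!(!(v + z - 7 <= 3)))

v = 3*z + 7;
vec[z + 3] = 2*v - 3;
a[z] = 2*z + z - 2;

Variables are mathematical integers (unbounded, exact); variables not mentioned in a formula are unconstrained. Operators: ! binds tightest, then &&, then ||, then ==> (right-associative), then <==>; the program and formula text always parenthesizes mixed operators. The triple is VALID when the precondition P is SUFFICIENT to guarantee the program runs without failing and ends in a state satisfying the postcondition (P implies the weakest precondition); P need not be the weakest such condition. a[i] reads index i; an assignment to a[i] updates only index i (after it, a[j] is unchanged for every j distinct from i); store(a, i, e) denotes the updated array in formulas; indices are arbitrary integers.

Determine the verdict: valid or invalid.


Working backward. After the program, the postcondition ((v + 9 >= 9 || 2*z - 6 != 2*k - v + 5) && 2*v - 1 > 3*z + 1) && (!(!(v + z - 7 <= 3))) must hold; in canonical form it is (v >= 0 || v + 2*z != 2*k + 11) && 2*v > 3*z + 2 && v + z <= 10.
Before a[z] := 2*z + z - 2: (v >= 0 || v + 2*z != 2*k + 11) && 2*v > 3*z + 2 && v + z <= 10
Before vec[z + 3] := 2*v - 3: (v >= 0 || v + 2*z != 2*k + 11) && 2*v > 3*z + 2 && v + z <= 10
Before v := 3*z + 7: (3*z >= -7 || 5*z != 2*k + 4) && 3*z > -12 && 4*z <= 3
The weakest precondition is (3*z >= -7 || 5*z != 2*k + 4) && 3*z > -12 && 4*z <= 3.
Check whether (3*z >= -7 || 5*z != 2*k + 4) && 3*z > -12 && 4*z <= -1 implies it.
Every state satisfying the precondition satisfies the weakest precondition: the implication holds.
Answer: valid


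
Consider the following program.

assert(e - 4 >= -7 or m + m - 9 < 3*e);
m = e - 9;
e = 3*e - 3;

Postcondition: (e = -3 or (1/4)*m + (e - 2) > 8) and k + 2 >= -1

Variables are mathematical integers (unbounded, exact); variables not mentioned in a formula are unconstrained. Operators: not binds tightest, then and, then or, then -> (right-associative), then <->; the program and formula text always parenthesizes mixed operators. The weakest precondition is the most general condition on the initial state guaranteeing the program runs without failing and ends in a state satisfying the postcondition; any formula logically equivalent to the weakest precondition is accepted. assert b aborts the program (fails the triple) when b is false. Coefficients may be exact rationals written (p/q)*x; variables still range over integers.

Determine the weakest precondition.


Working backward. After the program, the postcondition (e = -3 or (1/4)*m + (e - 2) > 8) and k + 2 >= -1 must hold; in canonical form it is (e = -3 or e + (1/4)*m > 10) and k >= -3.
Before e := 3*e - 3: (3*e = 0 or 3*e + (1/4)*m > 13) and k >= -3
Before m := e - 9: (3*e = 0 or (13/4)*e > 61/4) and k >= -3
Before assert e - 4 >= -7 or m + m - 9 < 3*e: (e >= -3 or 2*m < 3*e + 9) and (3*e = 0 or (13/4)*e > 61/4) and k >= -3
Answer: WP = (e >= -3 or 2*m < 3*e + 9) and (3*e = 0 or (13/4)*e > 61/4) and k >= -3


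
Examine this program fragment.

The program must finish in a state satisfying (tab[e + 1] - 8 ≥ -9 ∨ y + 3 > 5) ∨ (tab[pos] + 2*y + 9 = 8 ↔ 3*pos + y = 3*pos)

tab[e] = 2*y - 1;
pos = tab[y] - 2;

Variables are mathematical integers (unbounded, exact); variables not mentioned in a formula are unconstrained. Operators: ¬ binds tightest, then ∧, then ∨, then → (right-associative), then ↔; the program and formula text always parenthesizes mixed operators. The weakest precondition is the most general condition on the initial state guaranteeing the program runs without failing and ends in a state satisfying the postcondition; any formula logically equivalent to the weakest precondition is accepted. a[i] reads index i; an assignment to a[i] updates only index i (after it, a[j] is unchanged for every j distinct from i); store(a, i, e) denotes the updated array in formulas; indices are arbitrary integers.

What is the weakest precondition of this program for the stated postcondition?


Working backward. After the program, the postcondition (tab[e + 1] - 8 ≥ -9 ∨ y + 3 > 5) ∨ (tab[pos] + 2*y + 9 = 8 ↔ 3*pos + y = 3*pos) must hold; in canonical form it is tab[e + 1] ≥ -1 ∨ y > 2 ∨ (tab[pos] + 2*y = -1 ↔ y = 0).
Before pos := tab[y] - 2: tab[e + 1] ≥ -1 ∨ y > 2 ∨ (tab[tab[y] - 2] + 2*y = -1 ↔ y = 0)
Before tab[e] := 2*y - 1: store(tab, e, 2*y - 1)[e + 1] ≥ -1 ∨ y > 2 ∨ (store(tab, e, 2*y - 1)[store(tab, e, 2*y - 1)[y] - 2] + 2*y = -1 ↔ y = 0)
Answer: WP = store(tab, e, 2*y - 1)[e + 1] ≥ -1 ∨ y > 2 ∨ (store(tab, e, 2*y - 1)[store(tab, e, 2*y - 1)[y] - 2] + 2*y = -1 ↔ y = 0)


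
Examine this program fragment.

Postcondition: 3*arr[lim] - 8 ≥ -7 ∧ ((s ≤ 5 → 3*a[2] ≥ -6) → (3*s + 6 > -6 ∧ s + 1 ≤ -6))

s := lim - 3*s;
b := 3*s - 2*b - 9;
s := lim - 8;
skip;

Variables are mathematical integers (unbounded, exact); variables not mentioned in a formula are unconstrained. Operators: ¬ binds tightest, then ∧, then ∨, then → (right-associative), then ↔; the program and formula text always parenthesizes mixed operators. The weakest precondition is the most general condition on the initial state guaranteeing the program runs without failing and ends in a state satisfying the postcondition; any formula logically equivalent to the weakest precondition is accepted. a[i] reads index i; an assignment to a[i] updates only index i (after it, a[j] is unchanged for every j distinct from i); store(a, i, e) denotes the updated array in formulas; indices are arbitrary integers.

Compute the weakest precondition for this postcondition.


Working backward. After the program, the postcondition 3*arr[lim] - 8 ≥ -7 ∧ ((s ≤ 5 → 3*a[2] ≥ -6) → (3*s + 6 > -6 ∧ s + 1 ≤ -6)) must hold; in canonical form it is 3*arr[lim] ≥ 1 ∧ ((s ≤ 5 → 3*a[2] ≥ -6) → (3*s > -12 ∧ s ≤ -7)).
Before skip: 3*arr[lim] ≥ 1 ∧ ((s ≤ 5 → 3*a[2] ≥ -6) → (3*s > -12 ∧ s ≤ -7))
Before s := lim - 8: 3*arr[lim] ≥ 1 ∧ ((lim ≤ 13 → 3*a[2] ≥ -6) → (3*lim > 12 ∧ lim ≤ 1))
Before b := 3*s - 2*b - 9: 3*arr[lim] ≥ 1 ∧ ((lim ≤ 13 → 3*a[2] ≥ -6) → (3*lim > 12 ∧ lim ≤ 1))
Before s := lim - 3*s: 3*arr[lim] ≥ 1 ∧ ((lim ≤ 13 → 3*a[2] ≥ -6) → (3*lim > 12 ∧ lim ≤ 1))
Answer: WP = 3*arr[lim] ≥ 1 ∧ ((lim ≤ 13 → 3*a[2] ≥ -6) → (3*lim > 12 ∧ lim ≤ 1))


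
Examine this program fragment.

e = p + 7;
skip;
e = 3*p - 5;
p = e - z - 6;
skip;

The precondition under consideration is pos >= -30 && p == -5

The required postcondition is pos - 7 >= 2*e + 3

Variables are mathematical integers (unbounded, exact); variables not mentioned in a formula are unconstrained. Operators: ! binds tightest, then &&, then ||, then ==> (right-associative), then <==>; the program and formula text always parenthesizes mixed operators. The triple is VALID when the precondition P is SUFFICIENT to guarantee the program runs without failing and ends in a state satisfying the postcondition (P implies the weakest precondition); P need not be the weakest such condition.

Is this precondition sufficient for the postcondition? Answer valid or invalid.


Working backward. After the program, the postcondition pos - 7 >= 2*e + 3 must hold; in canonical form it is pos >= 2*e + 10.
Before skip: pos >= 2*e + 10
Before p := e - z - 6: pos >= 2*e + 10
Before e := 3*p - 5: pos >= 6*p
Before skip: pos >= 6*p
Before e := p + 7: pos >= 6*p
The weakest precondition is pos >= 6*p.
Check whether pos >= -30 && p == -5 implies it.
Every state satisfying the precondition satisfies the weakest precondition: the implication holds.
Answer: valid


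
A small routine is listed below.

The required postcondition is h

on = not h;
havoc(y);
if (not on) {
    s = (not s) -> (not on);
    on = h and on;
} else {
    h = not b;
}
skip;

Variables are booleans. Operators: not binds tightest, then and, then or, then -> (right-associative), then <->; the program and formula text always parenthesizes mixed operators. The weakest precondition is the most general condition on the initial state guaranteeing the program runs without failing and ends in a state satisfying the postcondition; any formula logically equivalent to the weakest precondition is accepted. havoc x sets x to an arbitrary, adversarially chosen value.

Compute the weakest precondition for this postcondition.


Working backward. After the program, h must hold.
Before skip: h
Then branch requires h; else branch requires not b.
Before the if: ((not on) -> h) and (on -> (not b))
Before havoc y: ((not on) -> h) and (on -> (not b))
Before on := not h: (not h) -> (not b)
Answer: WP = (not h) -> (not b)


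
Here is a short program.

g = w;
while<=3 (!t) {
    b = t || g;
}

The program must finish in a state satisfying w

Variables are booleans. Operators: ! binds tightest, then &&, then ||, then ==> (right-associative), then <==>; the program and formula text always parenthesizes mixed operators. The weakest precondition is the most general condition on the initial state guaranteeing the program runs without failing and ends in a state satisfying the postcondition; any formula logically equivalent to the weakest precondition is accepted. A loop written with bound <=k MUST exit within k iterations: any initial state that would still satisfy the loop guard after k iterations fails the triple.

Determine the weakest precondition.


Working backward. After the program, w must hold.
Before the loop (bound <=3), unroll the exhaustion recursion (WP_0 = exit-now case; WP_j = one more guarded iteration, up to j = 3):
  WP_0: t && w
  WP_1: ((!t) ==> (t && w)) && (t ==> w)
  WP_2: ((!t) ==> (((!t) ==> (t && w)) && (t ==> w))) && (t ==> w)
  WP_3: ((!t) ==> (((!t) ==> (((!t) ==> (t && w)) && (t ==> w))) && (t ==> w))) && (t ==> w)
So before the loop: ((!t) ==> (((!t) ==> (((!t) ==> (t && w)) && (t ==> w))) && (t ==> w))) && (t ==> w)
Before g := w: ((!t) ==> (((!t) ==> (((!t) ==> (t && w)) && (t ==> w))) && (t ==> w))) && (t ==> w)
Answer: WP = ((!t) ==> (((!t) ==> (((!t) ==> (t && w)) && (t ==> w))) && (t ==> w))) && (t ==> w)


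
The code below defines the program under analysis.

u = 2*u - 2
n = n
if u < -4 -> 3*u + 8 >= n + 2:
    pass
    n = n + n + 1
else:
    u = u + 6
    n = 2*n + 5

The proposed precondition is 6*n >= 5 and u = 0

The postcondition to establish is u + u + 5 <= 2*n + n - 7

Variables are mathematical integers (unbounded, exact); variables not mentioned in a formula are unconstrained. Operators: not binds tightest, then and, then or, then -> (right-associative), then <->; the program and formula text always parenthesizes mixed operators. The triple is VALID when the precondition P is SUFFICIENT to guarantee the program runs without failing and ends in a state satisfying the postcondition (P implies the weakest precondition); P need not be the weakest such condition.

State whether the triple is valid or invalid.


Working backward. After the program, the postcondition u + u + 5 <= 2*n + n - 7 must hold; in canonical form it is 2*u <= 3*n - 12.
Then branch requires 2*u <= 6*n - 9; else branch requires 2*u <= 6*n - 9.
Before the if: ((u < -4 -> 3*u >= n - 6) -> 2*u <= 6*n - 9) and ((not (u < -4 -> 3*u >= n - 6)) -> 2*u <= 6*n - 9)
Before n := n: ((u < -4 -> 3*u >= n - 6) -> 2*u <= 6*n - 9) and ((not (u < -4 -> 3*u >= n - 6)) -> 2*u <= 6*n - 9)
Before u := 2*u - 2: ((2*u < -2 -> 6*u >= n) -> 4*u <= 6*n - 5) and ((not (2*u < -2 -> 6*u >= n)) -> 4*u <= 6*n - 5)
The weakest precondition is ((2*u < -2 -> 6*u >= n) -> 4*u <= 6*n - 5) and ((not (2*u < -2 -> 6*u >= n)) -> 4*u <= 6*n - 5).
Check whether 6*n >= 5 and u = 0 implies it.
Every state satisfying the precondition satisfies the weakest precondition: the implication holds.
Answer: valid


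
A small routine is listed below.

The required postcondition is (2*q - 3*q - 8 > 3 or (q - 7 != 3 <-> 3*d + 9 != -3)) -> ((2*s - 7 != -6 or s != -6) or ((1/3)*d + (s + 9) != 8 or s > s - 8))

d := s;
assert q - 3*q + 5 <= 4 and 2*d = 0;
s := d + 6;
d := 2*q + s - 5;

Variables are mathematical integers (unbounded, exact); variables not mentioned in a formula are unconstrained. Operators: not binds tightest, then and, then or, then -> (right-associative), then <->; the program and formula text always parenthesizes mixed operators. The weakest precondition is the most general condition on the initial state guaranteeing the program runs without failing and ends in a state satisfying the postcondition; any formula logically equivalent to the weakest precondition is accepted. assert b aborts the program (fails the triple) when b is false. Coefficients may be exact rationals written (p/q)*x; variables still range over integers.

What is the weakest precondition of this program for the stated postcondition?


Working backward. After the program, the postcondition (2*q - 3*q - 8 > 3 or (q - 7 != 3 <-> 3*d + 9 != -3)) -> ((2*s - 7 != -6 or s != -6) or ((1/3)*d + (s + 9) != 8 or s > s - 8)) must hold; in canonical form it is true.
Before d := 2*q + s - 5: true
Before s := d + 6: true
Before assert q - 3*q + 5 <= 4 and 2*d = 0: 2*q >= 1 and 2*d = 0
Before d := s: 2*q >= 1 and 2*s = 0
Answer: WP = 2*q >= 1 and 2*s = 0


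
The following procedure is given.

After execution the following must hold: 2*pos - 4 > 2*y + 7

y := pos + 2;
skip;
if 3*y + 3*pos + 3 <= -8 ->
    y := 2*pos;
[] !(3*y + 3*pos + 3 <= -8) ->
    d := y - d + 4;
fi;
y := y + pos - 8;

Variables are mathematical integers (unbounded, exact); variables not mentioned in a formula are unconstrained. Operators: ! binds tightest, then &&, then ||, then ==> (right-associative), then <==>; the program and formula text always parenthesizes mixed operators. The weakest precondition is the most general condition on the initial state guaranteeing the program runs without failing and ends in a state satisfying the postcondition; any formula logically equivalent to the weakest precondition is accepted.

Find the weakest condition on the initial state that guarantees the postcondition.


Working backward. After the program, the postcondition 2*pos - 4 > 2*y + 7 must hold; in canonical form it is 2*pos > 2*y + 11.
Before y := y + pos - 8: 2*y < 5
Then branch requires 4*pos < 5; else branch requires 2*y < 5.
Before the if: (3*pos + 3*y <= -11 ==> 4*pos < 5) && ((!(3*pos + 3*y <= -11)) ==> 2*y < 5)
Before skip: (3*pos + 3*y <= -11 ==> 4*pos < 5) && ((!(3*pos + 3*y <= -11)) ==> 2*y < 5)
Before y := pos + 2: (6*pos <= -17 ==> 4*pos < 5) && ((!(6*pos <= -17)) ==> 2*pos < 1)
Answer: WP = (6*pos <= -17 ==> 4*pos < 5) && ((!(6*pos <= -17)) ==> 2*pos < 1)


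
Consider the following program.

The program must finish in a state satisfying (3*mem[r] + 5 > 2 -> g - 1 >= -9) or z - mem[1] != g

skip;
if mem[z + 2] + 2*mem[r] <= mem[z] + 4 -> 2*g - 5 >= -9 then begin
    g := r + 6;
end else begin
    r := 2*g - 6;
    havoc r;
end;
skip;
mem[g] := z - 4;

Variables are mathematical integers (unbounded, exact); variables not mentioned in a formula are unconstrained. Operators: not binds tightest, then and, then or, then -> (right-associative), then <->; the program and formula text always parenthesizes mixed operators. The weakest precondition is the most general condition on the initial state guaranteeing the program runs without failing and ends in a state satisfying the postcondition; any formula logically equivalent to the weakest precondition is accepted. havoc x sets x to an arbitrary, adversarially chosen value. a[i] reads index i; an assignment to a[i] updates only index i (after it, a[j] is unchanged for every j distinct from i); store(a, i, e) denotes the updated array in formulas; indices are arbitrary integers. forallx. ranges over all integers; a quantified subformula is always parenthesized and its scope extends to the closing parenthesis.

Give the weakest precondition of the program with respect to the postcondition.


Working backward. After the program, the postcondition (3*mem[r] + 5 > 2 -> g - 1 >= -9) or z - mem[1] != g must hold; in canonical form it is (3*mem[r] > -3 -> g >= -8) or z != mem[1] + g.
Before mem[g] := z - 4: (3*store(mem, g, z - 4)[r] > -3 -> g >= -8) or z != store(mem, g, z - 4)[1] + g
Before skip: (3*store(mem, g, z - 4)[r] > -3 -> g >= -8) or z != store(mem, g, z - 4)[1] + g
Then branch requires (3*store(mem, r + 6, z - 4)[r] > -3 -> r >= -14) or z != store(mem, r + 6, z - 4)[1] + r + 6; else branch requires forall r_1. ((3*store(mem, g, z - 4)[r_1] > -3 -> g >= -8) or z != store(mem, g, z - 4)[1] + g).
Before the if: ((mem[z + 2] + 2*mem[r] <= mem[z] + 4 -> 2*g >= -4) -> ((3*store(mem, r + 6, z - 4)[r] > -3 -> r >= -14) or z != store(mem, r + 6, z - 4)[1] + r + 6)) and ((not (mem[z + 2] + 2*mem[r] <= mem[z] + 4 -> 2*g >= -4)) -> (forall r_1. ((3*store(mem, g, z - 4)[r_1] > -3 -> g >= -8) or z != store(mem, g, z - 4)[1] + g)))
Before skip: ((mem[z + 2] + 2*mem[r] <= mem[z] + 4 -> 2*g >= -4) -> ((3*store(mem, r + 6, z - 4)[r] > -3 -> r >= -14) or z != store(mem, r + 6, z - 4)[1] + r + 6)) and ((not (mem[z + 2] + 2*mem[r] <= mem[z] + 4 -> 2*g >= -4)) -> (forall r_1. ((3*store(mem, g, z - 4)[r_1] > -3 -> g >= -8) or z != store(mem, g, z - 4)[1] + g)))
Answer: WP = ((mem[z + 2] + 2*mem[r] <= mem[z] + 4 -> 2*g >= -4) -> ((3*store(mem, r + 6, z - 4)[r] > -3 -> r >= -14) or z != store(mem, r + 6, z - 4)[1] + r + 6)) and ((not (mem[z + 2] + 2*mem[r] <= mem[z] + 4 -> 2*g >= -4)) -> (forall r_1. ((3*store(mem, g, z - 4)[r_1] > -3 -> g >= -8) or z != store(mem, g, z - 4)[1] + g)))


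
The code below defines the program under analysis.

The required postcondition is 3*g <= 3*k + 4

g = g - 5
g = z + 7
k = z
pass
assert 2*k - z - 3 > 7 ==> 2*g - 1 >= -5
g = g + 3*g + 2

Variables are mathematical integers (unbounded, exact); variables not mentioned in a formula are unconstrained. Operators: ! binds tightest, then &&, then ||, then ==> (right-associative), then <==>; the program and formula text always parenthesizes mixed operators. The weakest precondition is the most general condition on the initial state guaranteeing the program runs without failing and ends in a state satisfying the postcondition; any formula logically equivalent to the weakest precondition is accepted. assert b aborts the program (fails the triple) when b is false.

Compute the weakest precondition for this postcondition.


Working backward. After the program, 3*g <= 3*k + 4 must hold.
Before g := g + 3*g + 2: 12*g <= 3*k - 2
Before assert 2*k - z - 3 > 7 ==> 2*g - 1 >= -5: (2*k > z + 10 ==> 2*g >= -4) && 12*g <= 3*k - 2
Before skip: (2*k > z + 10 ==> 2*g >= -4) && 12*g <= 3*k - 2
Before k := z: (z > 10 ==> 2*g >= -4) && 12*g <= 3*z - 2
Before g := z + 7: (z > 10 ==> 2*z >= -18) && 9*z <= -86
Before g := g - 5: (z > 10 ==> 2*z >= -18) && 9*z <= -86
Answer: WP = (z > 10 ==> 2*z >= -18) && 9*z <= -86


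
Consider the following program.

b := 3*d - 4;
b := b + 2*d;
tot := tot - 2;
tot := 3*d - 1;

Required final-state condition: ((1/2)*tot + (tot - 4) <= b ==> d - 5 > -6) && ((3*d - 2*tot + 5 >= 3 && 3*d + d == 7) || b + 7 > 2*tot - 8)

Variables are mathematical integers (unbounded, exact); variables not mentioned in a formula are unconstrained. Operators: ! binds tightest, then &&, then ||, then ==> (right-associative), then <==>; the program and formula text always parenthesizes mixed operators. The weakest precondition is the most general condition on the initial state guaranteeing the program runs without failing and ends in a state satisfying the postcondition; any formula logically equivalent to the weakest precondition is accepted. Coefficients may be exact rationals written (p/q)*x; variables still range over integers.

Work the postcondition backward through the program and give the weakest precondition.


Working backward. After the program, the postcondition ((1/2)*tot + (tot - 4) <= b ==> d - 5 > -6) && ((3*d - 2*tot + 5 >= 3 && 3*d + d == 7) || b + 7 > 2*tot - 8) must hold; in canonical form it is ((3/2)*tot <= b + 4 ==> d > -1) && ((3*d >= 2*tot - 2 && 4*d == 7) || b > 2*tot - 15).
Before tot := 3*d - 1: ((9/2)*d <= b + 11/2 ==> d > -1) && ((3*d <= 4 && 4*d == 7) || b > 6*d - 17)
Before tot := tot - 2: ((9/2)*d <= b + 11/2 ==> d > -1) && ((3*d <= 4 && 4*d == 7) || b > 6*d - 17)
Before b := b + 2*d: ((5/2)*d <= b + 11/2 ==> d > -1) && ((3*d <= 4 && 4*d == 7) || b > 4*d - 17)
Before b := 3*d - 4: ((1/2)*d >= -3/2 ==> d > -1) && ((3*d <= 4 && 4*d == 7) || d < 13)
Answer: WP = ((1/2)*d >= -3/2 ==> d > -1) && ((3*d <= 4 && 4*d == 7) || d < 13)


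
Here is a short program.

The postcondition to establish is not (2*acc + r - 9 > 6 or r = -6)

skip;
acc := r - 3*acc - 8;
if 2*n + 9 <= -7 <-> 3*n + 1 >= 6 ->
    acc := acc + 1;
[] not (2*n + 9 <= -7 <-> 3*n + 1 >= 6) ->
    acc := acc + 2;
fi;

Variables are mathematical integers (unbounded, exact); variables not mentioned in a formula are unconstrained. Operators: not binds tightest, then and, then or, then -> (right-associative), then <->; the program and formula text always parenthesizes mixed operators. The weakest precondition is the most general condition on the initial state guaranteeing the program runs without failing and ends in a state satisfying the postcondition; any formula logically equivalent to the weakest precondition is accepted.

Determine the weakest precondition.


Working backward. After the program, the postcondition not (2*acc + r - 9 > 6 or r = -6) must hold; in canonical form it is not (2*acc + r > 15 or r = -6).
Then branch requires not (2*acc + r > 13 or r = -6); else branch requires not (2*acc + r > 11 or r = -6).
Before the if: ((2*n <= -16 <-> 3*n >= 5) -> (not (2*acc + r > 13 or r = -6))) and ((not (2*n <= -16 <-> 3*n >= 5)) -> (not (2*acc + r > 11 or r = -6)))
Before acc := r - 3*acc - 8: ((2*n <= -16 <-> 3*n >= 5) -> (not (3*r > 6*acc + 29 or r = -6))) and ((not (2*n <= -16 <-> 3*n >= 5)) -> (not (3*r > 6*acc + 27 or r = -6)))
Before skip: ((2*n <= -16 <-> 3*n >= 5) -> (not (3*r > 6*acc + 29 or r = -6))) and ((not (2*n <= -16 <-> 3*n >= 5)) -> (not (3*r > 6*acc + 27 or r = -6)))
Answer: WP = ((2*n <= -16 <-> 3*n >= 5) -> (not (3*r > 6*acc + 29 or r = -6))) and ((not (2*n <= -16 <-> 3*n >= 5)) -> (not (3*r > 6*acc + 27 or r = -6)))


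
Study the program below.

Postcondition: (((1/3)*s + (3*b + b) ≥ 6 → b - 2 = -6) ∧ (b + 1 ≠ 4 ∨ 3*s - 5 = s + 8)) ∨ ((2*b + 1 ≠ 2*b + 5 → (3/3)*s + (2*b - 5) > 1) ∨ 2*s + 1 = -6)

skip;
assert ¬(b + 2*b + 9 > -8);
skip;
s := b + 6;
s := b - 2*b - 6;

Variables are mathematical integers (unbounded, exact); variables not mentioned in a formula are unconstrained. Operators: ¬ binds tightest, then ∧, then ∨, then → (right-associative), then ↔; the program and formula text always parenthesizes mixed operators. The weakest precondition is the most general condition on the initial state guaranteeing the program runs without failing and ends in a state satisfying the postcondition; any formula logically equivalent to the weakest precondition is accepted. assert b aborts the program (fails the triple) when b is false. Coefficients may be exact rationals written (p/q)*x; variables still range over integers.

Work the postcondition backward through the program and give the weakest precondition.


Working backward. After the program, the postcondition (((1/3)*s + (3*b + b) ≥ 6 → b - 2 = -6) ∧ (b + 1 ≠ 4 ∨ 3*s - 5 = s + 8)) ∨ ((2*b + 1 ≠ 2*b + 5 → (3/3)*s + (2*b - 5) > 1) ∨ 2*s + 1 = -6) must hold; in canonical form it is ((4*b + (1/3)*s ≥ 6 → b = -4) ∧ (b ≠ 3 ∨ 2*s = 13)) ∨ 2*b + s > 6 ∨ 2*s = -7.
Before s := b - 2*b - 6: (((11/3)*b ≥ 8 → b = -4) ∧ (b ≠ 3 ∨ 2*b = -25)) ∨ b > 12 ∨ 2*b = -5
Before s := b + 6: (((11/3)*b ≥ 8 → b = -4) ∧ (b ≠ 3 ∨ 2*b = -25)) ∨ b > 12 ∨ 2*b = -5
Before skip: (((11/3)*b ≥ 8 → b = -4) ∧ (b ≠ 3 ∨ 2*b = -25)) ∨ b > 12 ∨ 2*b = -5
Before assert ¬(b + 2*b + 9 > -8): (¬(3*b > -17)) ∧ ((((11/3)*b ≥ 8 → b = -4) ∧ (b ≠ 3 ∨ 2*b = -25)) ∨ b > 12 ∨ 2*b = -5)
Before skip: (¬(3*b > -17)) ∧ ((((11/3)*b ≥ 8 → b = -4) ∧ (b ≠ 3 ∨ 2*b = -25)) ∨ b > 12 ∨ 2*b = -5)
Answer: WP = (¬(3*b > -17)) ∧ ((((11/3)*b ≥ 8 → b = -4) ∧ (b ≠ 3 ∨ 2*b = -25)) ∨ b > 12 ∨ 2*b = -5)


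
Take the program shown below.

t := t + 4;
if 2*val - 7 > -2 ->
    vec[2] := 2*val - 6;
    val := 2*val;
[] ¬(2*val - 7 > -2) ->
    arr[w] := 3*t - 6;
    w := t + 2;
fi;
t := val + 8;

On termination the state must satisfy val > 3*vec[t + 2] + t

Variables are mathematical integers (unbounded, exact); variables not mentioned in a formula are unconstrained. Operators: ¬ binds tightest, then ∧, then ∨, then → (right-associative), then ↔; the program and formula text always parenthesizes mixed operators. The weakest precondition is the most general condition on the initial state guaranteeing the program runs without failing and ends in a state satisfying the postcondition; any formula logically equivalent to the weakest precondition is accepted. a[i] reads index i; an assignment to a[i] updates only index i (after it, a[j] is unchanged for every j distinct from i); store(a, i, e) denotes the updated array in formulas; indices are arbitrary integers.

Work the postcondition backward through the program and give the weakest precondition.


Working backward. After the program, val > 3*vec[t + 2] + t must hold.
Before t := val + 8: 3*vec[val + 10] < -8
Then branch requires 3*store(vec, 2, 2*val - 6)[2*val + 10] < -8; else branch requires 3*vec[val + 10] < -8.
Before the if: (2*val > 5 → 3*store(vec, 2, 2*val - 6)[2*val + 10] < -8) ∧ ((¬(2*val > 5)) → 3*vec[val + 10] < -8)
Before t := t + 4: (2*val > 5 → 3*store(vec, 2, 2*val - 6)[2*val + 10] < -8) ∧ ((¬(2*val > 5)) → 3*vec[val + 10] < -8)
Answer: WP = (2*val > 5 → 3*store(vec, 2, 2*val - 6)[2*val + 10] < -8) ∧ ((¬(2*val > 5)) → 3*vec[val + 10] < -8)


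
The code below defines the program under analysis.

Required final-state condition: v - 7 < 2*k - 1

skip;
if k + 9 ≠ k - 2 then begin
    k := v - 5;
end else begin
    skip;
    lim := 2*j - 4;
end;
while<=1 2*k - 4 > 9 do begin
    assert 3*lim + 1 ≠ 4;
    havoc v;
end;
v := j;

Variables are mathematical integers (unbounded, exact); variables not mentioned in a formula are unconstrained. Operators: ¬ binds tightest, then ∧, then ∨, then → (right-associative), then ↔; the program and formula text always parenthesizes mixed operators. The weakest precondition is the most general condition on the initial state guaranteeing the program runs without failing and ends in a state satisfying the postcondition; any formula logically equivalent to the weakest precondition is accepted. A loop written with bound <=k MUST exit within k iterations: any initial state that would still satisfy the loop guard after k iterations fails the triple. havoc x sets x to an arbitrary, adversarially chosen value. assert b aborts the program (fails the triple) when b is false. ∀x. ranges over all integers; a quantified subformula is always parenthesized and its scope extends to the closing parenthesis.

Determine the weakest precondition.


Working backward. After the program, the postcondition v - 7 < 2*k - 1 must hold; in canonical form it is v < 2*k + 6.
Before v := j: j < 2*k + 6
Before the loop (bound <=1), unroll the exhaustion recursion (WP_0 = exit-now case; WP_j = one more guarded iteration, up to j = 1):
  WP_0: (¬(2*k > 13)) ∧ j < 2*k + 6
  WP_1: (2*k > 13 → (3*lim ≠ 3 ∧ (¬(2*k > 13)) ∧ j < 2*k + 6)) ∧ ((¬(2*k > 13)) → j < 2*k + 6)
So before the loop: (2*k > 13 → (3*lim ≠ 3 ∧ (¬(2*k > 13)) ∧ j < 2*k + 6)) ∧ ((¬(2*k > 13)) → j < 2*k + 6)
Then branch requires (2*v > 23 → (3*lim ≠ 3 ∧ (¬(2*v > 23)) ∧ j < 2*v - 4)) ∧ ((¬(2*v > 23)) → j < 2*v - 4); else branch requires (2*k > 13 → (6*j ≠ 15 ∧ (¬(2*k > 13)) ∧ j < 2*k + 6)) ∧ ((¬(2*k > 13)) → j < 2*k + 6).
Before the if: (2*v > 23 → (3*lim ≠ 3 ∧ (¬(2*v > 23)) ∧ j < 2*v - 4)) ∧ ((¬(2*v > 23)) → j < 2*v - 4)
Before skip: (2*v > 23 → (3*lim ≠ 3 ∧ (¬(2*v > 23)) ∧ j < 2*v - 4)) ∧ ((¬(2*v > 23)) → j < 2*v - 4)
Answer: WP = (2*v > 23 → (3*lim ≠ 3 ∧ (¬(2*v > 23)) ∧ j < 2*v - 4)) ∧ ((¬(2*v > 23)) → j < 2*v - 4)


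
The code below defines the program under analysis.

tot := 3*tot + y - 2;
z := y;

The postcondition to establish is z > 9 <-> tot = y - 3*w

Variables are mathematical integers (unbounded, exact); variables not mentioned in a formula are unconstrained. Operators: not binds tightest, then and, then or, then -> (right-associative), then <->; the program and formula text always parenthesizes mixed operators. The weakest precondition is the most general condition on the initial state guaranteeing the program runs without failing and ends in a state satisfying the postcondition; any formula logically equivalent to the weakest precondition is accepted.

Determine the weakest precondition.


Working backward. After the program, the postcondition z > 9 <-> tot = y - 3*w must hold; in canonical form it is z > 9 <-> tot + 3*w = y.
Before z := y: y > 9 <-> tot + 3*w = y
Before tot := 3*tot + y - 2: y > 9 <-> 3*tot + 3*w = 2
Answer: WP = y > 9 <-> 3*tot + 3*w = 2


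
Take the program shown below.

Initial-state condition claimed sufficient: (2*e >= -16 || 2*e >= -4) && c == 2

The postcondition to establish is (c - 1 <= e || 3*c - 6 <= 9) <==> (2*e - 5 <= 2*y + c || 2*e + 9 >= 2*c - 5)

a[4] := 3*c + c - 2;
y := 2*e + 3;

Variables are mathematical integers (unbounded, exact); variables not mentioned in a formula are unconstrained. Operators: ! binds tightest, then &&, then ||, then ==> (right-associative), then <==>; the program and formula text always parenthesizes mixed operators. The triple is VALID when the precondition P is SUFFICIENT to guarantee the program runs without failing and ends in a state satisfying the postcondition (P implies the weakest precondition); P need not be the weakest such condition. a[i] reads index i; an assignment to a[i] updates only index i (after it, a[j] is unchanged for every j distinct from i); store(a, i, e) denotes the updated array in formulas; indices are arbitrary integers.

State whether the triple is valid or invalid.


Working backward. After the program, the postcondition (c - 1 <= e || 3*c - 6 <= 9) <==> (2*e - 5 <= 2*y + c || 2*e + 9 >= 2*c - 5) must hold; in canonical form it is (c <= e + 1 || 3*c <= 15) <==> (2*e <= c + 2*y + 5 || 2*e >= 2*c - 14).
Before y := 2*e + 3: (c <= e + 1 || 3*c <= 15) <==> (c + 2*e >= -11 || 2*e >= 2*c - 14)
Before a[4] := 3*c + c - 2: (c <= e + 1 || 3*c <= 15) <==> (c + 2*e >= -11 || 2*e >= 2*c - 14)
The weakest precondition is (c <= e + 1 || 3*c <= 15) <==> (c + 2*e >= -11 || 2*e >= 2*c - 14).
Check whether (2*e >= -16 || 2*e >= -4) && c == 2 implies it.
Countermodel: at the initial state c = 2, e = -7, the precondition holds but the weakest precondition fails.
Answer: invalid


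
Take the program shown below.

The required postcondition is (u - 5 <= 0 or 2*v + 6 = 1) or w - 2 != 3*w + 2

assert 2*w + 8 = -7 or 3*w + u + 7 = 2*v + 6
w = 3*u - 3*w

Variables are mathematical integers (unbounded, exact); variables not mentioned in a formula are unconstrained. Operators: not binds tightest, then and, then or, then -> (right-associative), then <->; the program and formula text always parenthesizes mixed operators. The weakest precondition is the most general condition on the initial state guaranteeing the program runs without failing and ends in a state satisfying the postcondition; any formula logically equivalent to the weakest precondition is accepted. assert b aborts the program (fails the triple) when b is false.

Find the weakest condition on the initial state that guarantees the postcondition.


Working backward. After the program, the postcondition (u - 5 <= 0 or 2*v + 6 = 1) or w - 2 != 3*w + 2 must hold; in canonical form it is u <= 5 or 2*v = -5 or 2*w != -4.
Before w := 3*u - 3*w: u <= 5 or 2*v = -5 or 6*u != 6*w - 4
Before assert 2*w + 8 = -7 or 3*w + u + 7 = 2*v + 6: (2*w = -15 or u + 3*w = 2*v - 1) and (u <= 5 or 2*v = -5 or 6*u != 6*w - 4)
Answer: WP = (2*w = -15 or u + 3*w = 2*v - 1) and (u <= 5 or 2*v = -5 or 6*u != 6*w - 4)


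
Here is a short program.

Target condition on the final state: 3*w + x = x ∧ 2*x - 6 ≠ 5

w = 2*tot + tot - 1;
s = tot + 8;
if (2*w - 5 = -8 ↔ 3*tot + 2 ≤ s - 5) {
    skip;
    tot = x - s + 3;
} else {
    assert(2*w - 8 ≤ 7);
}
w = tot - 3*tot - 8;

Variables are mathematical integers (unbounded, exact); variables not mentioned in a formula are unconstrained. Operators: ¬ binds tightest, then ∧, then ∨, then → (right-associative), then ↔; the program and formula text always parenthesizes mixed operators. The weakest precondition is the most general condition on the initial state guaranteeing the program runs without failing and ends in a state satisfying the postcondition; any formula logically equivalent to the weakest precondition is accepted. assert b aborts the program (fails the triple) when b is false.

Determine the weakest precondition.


Working backward. After the program, the postcondition 3*w + x = x ∧ 2*x - 6 ≠ 5 must hold; in canonical form it is 3*w = 0 ∧ 2*x ≠ 11.
Before w := tot - 3*tot - 8: 6*tot = -24 ∧ 2*x ≠ 11
Then branch requires 6*x = 6*s - 42 ∧ 2*x ≠ 11; else branch requires 2*w ≤ 15 ∧ 6*tot = -24 ∧ 2*x ≠ 11.
Before the if: ((2*w = -3 ↔ 3*tot ≤ s - 7) → (6*x = 6*s - 42 ∧ 2*x ≠ 11)) ∧ ((¬(2*w = -3 ↔ 3*tot ≤ s - 7)) → (2*w ≤ 15 ∧ 6*tot = -24 ∧ 2*x ≠ 11))
Before s := tot + 8: ((2*w = -3 ↔ 2*tot ≤ 1) → (6*x = 6*tot + 6 ∧ 2*x ≠ 11)) ∧ ((¬(2*w = -3 ↔ 2*tot ≤ 1)) → (2*w ≤ 15 ∧ 6*tot = -24 ∧ 2*x ≠ 11))
Before w := 2*tot + tot - 1: ((6*tot = -1 ↔ 2*tot ≤ 1) → (6*x = 6*tot + 6 ∧ 2*x ≠ 11)) ∧ ((¬(6*tot = -1 ↔ 2*tot ≤ 1)) → (6*tot ≤ 17 ∧ 6*tot = -24 ∧ 2*x ≠ 11))
Answer: WP = ((6*tot = -1 ↔ 2*tot ≤ 1) → (6*x = 6*tot + 6 ∧ 2*x ≠ 11)) ∧ ((¬(6*tot = -1 ↔ 2*tot ≤ 1)) → (6*tot ≤ 17 ∧ 6*tot = -24 ∧ 2*x ≠ 11))


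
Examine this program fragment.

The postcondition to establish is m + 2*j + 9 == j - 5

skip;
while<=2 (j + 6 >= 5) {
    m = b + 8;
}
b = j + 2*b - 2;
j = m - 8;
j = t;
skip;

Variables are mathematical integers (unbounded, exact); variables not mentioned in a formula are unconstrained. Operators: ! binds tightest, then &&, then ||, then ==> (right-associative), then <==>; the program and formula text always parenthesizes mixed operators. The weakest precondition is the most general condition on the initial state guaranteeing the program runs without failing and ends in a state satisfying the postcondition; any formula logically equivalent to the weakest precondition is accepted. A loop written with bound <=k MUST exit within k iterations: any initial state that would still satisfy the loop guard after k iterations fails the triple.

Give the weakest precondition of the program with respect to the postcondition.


Working backward. After the program, the postcondition m + 2*j + 9 == j - 5 must hold; in canonical form it is j + m == -14.
Before skip: j + m == -14
Before j := t: m + t == -14
Before j := m - 8: m + t == -14
Before b := j + 2*b - 2: m + t == -14
Before the loop (bound <=2), unroll the exhaustion recursion (WP_0 = exit-now case; WP_j = one more guarded iteration, up to j = 2):
  WP_0: (!(j >= -1)) && m + t == -14
  WP_1: (j >= -1 ==> ((!(j >= -1)) && b + t == -22)) && ((!(j >= -1)) ==> m + t == -14)
  WP_2: (j >= -1 ==> ((j >= -1 ==> ((!(j >= -1)) && b + t == -22)) && ((!(j >= -1)) ==> b + t == -22))) && ((!(j >= -1)) ==> m + t == -14)
So before the loop: (j >= -1 ==> ((j >= -1 ==> ((!(j >= -1)) && b + t == -22)) && ((!(j >= -1)) ==> b + t == -22))) && ((!(j >= -1)) ==> m + t == -14)
Before skip: (j >= -1 ==> ((j >= -1 ==> ((!(j >= -1)) && b + t == -22)) && ((!(j >= -1)) ==> b + t == -22))) && ((!(j >= -1)) ==> m + t == -14)
Answer: WP = (j >= -1 ==> ((j >= -1 ==> ((!(j >= -1)) && b + t == -22)) && ((!(j >= -1)) ==> b + t == -22))) && ((!(j >= -1)) ==> m + t == -14)


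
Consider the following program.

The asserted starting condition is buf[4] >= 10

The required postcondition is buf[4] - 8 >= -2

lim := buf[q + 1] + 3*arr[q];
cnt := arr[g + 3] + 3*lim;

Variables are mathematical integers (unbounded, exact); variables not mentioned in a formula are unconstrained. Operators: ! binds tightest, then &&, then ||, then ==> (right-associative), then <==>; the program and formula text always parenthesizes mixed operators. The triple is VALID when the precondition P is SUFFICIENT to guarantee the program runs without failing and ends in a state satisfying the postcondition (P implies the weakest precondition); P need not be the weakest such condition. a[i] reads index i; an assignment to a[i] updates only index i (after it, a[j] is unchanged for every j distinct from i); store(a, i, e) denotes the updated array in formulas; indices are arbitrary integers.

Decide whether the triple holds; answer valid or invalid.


Working backward. After the program, the postcondition buf[4] - 8 >= -2 must hold; in canonical form it is buf[4] >= 6.
Before cnt := arr[g + 3] + 3*lim: buf[4] >= 6
Before lim := buf[q + 1] + 3*arr[q]: buf[4] >= 6
The weakest precondition is buf[4] >= 6.
Check whether buf[4] >= 10 implies it.
Every state satisfying the precondition satisfies the weakest precondition: the implication holds.
Answer: valid


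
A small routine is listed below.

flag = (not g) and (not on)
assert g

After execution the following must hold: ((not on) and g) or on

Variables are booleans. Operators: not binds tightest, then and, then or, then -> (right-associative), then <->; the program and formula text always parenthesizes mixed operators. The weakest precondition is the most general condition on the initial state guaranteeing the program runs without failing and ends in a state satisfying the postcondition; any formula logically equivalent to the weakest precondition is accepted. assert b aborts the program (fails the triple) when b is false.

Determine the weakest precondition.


Working backward. After the program, ((not on) and g) or on must hold.
Before assert g: g and (((not on) and g) or on)
Before flag := (not g) and (not on): g and (((not on) and g) or on)
Answer: WP = g and (((not on) and g) or on)


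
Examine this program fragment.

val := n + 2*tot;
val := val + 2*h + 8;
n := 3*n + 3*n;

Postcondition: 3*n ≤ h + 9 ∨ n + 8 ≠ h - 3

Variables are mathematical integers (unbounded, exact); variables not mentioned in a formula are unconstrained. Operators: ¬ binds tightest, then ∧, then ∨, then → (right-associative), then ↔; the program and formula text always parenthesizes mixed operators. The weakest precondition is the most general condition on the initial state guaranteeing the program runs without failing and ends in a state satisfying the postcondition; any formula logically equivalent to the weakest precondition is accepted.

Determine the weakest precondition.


Working backward. After the program, the postcondition 3*n ≤ h + 9 ∨ n + 8 ≠ h - 3 must hold; in canonical form it is 3*n ≤ h + 9 ∨ n ≠ h - 11.
Before n := 3*n + 3*n: 18*n ≤ h + 9 ∨ 6*n ≠ h - 11
Before val := val + 2*h + 8: 18*n ≤ h + 9 ∨ 6*n ≠ h - 11
Before val := n + 2*tot: 18*n ≤ h + 9 ∨ 6*n ≠ h - 11
Answer: WP = 18*n ≤ h + 9 ∨ 6*n ≠ h - 11


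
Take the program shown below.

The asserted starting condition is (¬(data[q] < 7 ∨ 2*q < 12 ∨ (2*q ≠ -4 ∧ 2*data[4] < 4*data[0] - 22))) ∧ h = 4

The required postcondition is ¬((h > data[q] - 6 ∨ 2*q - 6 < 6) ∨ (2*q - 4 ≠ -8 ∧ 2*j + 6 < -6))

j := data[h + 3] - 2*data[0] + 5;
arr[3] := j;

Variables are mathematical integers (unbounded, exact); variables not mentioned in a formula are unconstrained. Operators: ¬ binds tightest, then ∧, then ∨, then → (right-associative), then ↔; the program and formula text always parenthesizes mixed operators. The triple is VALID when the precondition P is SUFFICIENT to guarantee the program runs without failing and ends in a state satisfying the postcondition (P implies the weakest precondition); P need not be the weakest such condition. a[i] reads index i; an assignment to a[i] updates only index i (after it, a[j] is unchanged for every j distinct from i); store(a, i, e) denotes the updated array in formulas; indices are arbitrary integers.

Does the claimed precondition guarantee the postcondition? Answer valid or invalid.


Working backward. After the program, the postcondition ¬((h > data[q] - 6 ∨ 2*q - 6 < 6) ∨ (2*q - 4 ≠ -8 ∧ 2*j + 6 < -6)) must hold; in canonical form it is ¬(h > data[q] - 6 ∨ 2*q < 12 ∨ (2*q ≠ -4 ∧ 2*j < -12)).
Before arr[3] := j: ¬(h > data[q] - 6 ∨ 2*q < 12 ∨ (2*q ≠ -4 ∧ 2*j < -12))
Before j := data[h + 3] - 2*data[0] + 5: ¬(h > data[q] - 6 ∨ 2*q < 12 ∨ (2*q ≠ -4 ∧ 2*data[h + 3] < 4*data[0] - 22))
The weakest precondition is ¬(h > data[q] - 6 ∨ 2*q < 12 ∨ (2*q ≠ -4 ∧ 2*data[h + 3] < 4*data[0] - 22)).
Check whether (¬(data[q] < 7 ∨ 2*q < 12 ∨ (2*q ≠ -4 ∧ 2*data[4] < 4*data[0] - 22))) ∧ h = 4 implies it.
Countermodel: at the initial state data = {[0] = -15521, [4] = 7040, [6] = 7, [7] = 7, elsewhere 7}, h = 4, q = 6, the precondition holds but the weakest precondition fails.
Answer: invalid
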